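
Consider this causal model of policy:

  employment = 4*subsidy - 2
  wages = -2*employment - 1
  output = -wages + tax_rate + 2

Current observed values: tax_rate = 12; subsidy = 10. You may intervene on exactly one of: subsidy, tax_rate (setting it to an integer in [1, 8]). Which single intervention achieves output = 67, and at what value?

set subsidy = 7

Intervening on subsidy: with other inputs at their observed values, output = 8*subsidy + 11. Solving for 67 gives subsidy = 7, within [1, 8].
Intervening on tax_rate: output = tax_rate + 79. Reaching 67 requires tax_rate = -12, outside [1, 8].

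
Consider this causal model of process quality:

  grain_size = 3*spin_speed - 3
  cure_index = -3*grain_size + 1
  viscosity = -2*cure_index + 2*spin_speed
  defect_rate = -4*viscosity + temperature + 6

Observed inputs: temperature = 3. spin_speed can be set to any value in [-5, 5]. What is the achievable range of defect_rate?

-311 to 489

Substituting into the cure_index equation gives cure_index = -9*spin_speed + 10.
Substituting into the viscosity equation gives viscosity = 20*spin_speed - 20.
This gives defect_rate = -80*spin_speed + 89.
Linear in spin_speed, so extremes are at the endpoints: spin_speed = -5 gives defect_rate = 489; spin_speed = 5 gives defect_rate = -311.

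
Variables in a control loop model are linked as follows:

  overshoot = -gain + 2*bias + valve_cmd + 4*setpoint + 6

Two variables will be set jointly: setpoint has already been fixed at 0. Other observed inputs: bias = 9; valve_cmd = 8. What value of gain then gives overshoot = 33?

gain = -1

With setpoint held at 0:
Substituting into the overshoot equation gives overshoot = -gain + 32.
Solve -gain + 32 = 33: gain = (33 - 32) / -1 = -1.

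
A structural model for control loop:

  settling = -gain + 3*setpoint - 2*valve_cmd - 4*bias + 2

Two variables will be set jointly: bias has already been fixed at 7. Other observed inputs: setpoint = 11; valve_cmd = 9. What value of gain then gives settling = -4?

With bias held at 7:
Substituting into the settling equation gives settling = -gain - 11.
Solve -gain - 11 = -4: gain = (-4 + 11) / -1 = -7.

gain = -7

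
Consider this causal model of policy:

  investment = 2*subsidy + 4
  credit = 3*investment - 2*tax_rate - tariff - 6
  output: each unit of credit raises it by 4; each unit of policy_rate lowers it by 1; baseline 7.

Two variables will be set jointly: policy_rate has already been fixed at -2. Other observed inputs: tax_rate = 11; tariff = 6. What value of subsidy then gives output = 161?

With policy_rate held at -2:
Substituting into the credit equation gives credit = 6*subsidy - 22.
Substituting into the output equation gives output = 24*subsidy - 79.
Solve 24*subsidy - 79 = 161: subsidy = (161 + 79) / 24 = 10.

subsidy = 10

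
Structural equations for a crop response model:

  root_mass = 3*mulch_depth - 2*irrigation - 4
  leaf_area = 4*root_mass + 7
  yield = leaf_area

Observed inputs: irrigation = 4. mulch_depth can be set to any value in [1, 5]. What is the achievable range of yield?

-29 to 19

Substituting into the root_mass equation gives root_mass = 3*mulch_depth - 12.
leaf_area becomes 12*mulch_depth - 41.
yield becomes 12*mulch_depth - 41.
Linear in mulch_depth, so extremes are at the endpoints: mulch_depth = 1 gives yield = -29; mulch_depth = 5 gives yield = 19.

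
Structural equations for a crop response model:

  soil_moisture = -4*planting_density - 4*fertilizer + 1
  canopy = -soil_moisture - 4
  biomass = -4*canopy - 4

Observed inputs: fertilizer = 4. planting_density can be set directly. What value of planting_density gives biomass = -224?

planting_density = 11

Substituting into the soil_moisture equation gives soil_moisture = -4*planting_density - 15.
Substituting into the canopy equation gives canopy = 4*planting_density + 11.
Substituting into the biomass equation gives biomass = -16*planting_density - 48.
Solve -16*planting_density - 48 = -224: planting_density = (-224 + 48) / -16 = 11.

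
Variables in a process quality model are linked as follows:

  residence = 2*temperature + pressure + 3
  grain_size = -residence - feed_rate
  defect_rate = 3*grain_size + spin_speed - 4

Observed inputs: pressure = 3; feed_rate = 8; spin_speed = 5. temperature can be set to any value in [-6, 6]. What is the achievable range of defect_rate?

-77 to -5

Substituting into the residence equation gives residence = 2*temperature + 6.
So grain_size = -2*temperature - 14.
Substituting into the defect_rate equation gives defect_rate = -6*temperature - 41.
Linear in temperature, so extremes are at the endpoints: temperature = -6 gives defect_rate = -5; temperature = 6 gives defect_rate = -77.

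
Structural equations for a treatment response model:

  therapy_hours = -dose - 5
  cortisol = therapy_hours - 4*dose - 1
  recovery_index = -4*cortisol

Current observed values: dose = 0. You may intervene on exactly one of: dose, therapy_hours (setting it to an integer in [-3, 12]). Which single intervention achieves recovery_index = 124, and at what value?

Intervening on dose: with other inputs at their observed values, recovery_index = 20*dose + 24. Solving for 124 gives dose = 5, within [-3, 12].
Intervening on therapy_hours: recovery_index = -4*therapy_hours + 4. Reaching 124 requires therapy_hours = -30, outside [-3, 12].

set dose = 5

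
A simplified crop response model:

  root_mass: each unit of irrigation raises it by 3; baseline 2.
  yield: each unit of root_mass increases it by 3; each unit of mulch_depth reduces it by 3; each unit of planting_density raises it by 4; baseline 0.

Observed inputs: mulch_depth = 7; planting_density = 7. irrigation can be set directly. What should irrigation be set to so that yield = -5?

irrigation = -2

Substituting into the yield equation gives yield = 9*irrigation + 13.
Solve 9*irrigation + 13 = -5: irrigation = (-5 - 13) / 9 = -2.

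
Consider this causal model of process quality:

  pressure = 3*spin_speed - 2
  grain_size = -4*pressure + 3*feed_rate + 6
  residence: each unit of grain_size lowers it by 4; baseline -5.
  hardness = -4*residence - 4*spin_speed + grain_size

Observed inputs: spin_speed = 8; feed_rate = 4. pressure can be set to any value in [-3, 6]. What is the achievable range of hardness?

Intervening on pressure fixes its value directly, overriding its dependence on spin_speed.
Substituting into the grain_size equation gives grain_size = -4*pressure + 18.
Substituting into the residence equation gives residence = 16*pressure - 77.
hardness becomes -68*pressure + 294.
Linear in pressure, so extremes are at the endpoints: pressure = -3 gives hardness = 498; pressure = 6 gives hardness = -114.

-114 to 498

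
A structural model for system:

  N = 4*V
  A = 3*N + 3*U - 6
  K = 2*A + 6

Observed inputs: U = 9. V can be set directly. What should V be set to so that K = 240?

V = 8

Substituting into the A equation gives A = 12*V + 21.
This gives K = 24*V + 48.
Solve 24*V + 48 = 240: V = (240 - 48) / 24 = 8.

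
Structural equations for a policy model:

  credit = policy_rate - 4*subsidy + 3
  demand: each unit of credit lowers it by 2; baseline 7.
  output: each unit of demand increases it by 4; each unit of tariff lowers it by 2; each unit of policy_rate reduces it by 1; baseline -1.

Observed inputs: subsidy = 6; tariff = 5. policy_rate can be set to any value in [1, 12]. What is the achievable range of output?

Substituting into the credit equation gives credit = policy_rate - 21.
Substituting into the demand equation gives demand = -2*policy_rate + 49.
This gives output = -9*policy_rate + 185.
Linear in policy_rate, so extremes are at the endpoints: policy_rate = 1 gives output = 176; policy_rate = 12 gives output = 77.

77 to 176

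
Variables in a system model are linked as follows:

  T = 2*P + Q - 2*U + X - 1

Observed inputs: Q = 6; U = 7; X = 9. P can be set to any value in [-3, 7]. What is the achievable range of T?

Substituting into the T equation gives T = 2*P.
Linear in P, so extremes are at the endpoints: P = -3 gives T = -6; P = 7 gives T = 14.

-6 to 14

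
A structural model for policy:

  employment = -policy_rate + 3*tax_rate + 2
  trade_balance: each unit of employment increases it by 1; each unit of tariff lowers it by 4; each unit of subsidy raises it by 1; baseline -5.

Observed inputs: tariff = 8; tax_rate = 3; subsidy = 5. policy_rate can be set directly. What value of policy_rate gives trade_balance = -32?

Substituting into the employment equation gives employment = -policy_rate + 11.
trade_balance becomes -policy_rate - 21.
Solve -policy_rate - 21 = -32: policy_rate = (-32 + 21) / -1 = 11.

policy_rate = 11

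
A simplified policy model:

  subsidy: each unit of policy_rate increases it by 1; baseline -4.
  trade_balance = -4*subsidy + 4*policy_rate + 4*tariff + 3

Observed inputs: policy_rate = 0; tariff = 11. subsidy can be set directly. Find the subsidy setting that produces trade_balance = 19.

subsidy = 7

Intervening on subsidy fixes its value directly, overriding its dependence on policy_rate.
Substituting into the trade_balance equation gives trade_balance = -4*subsidy + 47.
Solve -4*subsidy + 47 = 19: subsidy = (19 - 47) / -4 = 7.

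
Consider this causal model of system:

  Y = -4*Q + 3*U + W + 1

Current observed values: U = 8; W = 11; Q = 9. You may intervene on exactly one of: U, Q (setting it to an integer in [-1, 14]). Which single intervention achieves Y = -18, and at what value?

set U = 2

Intervening on U: with other inputs at their observed values, Y = 3*U - 24. Solving for -18 gives U = 2, within [-1, 14].
Intervening on Q: Y = -4*Q + 36. Reaching -18 requires Q = 27/2, not an integer.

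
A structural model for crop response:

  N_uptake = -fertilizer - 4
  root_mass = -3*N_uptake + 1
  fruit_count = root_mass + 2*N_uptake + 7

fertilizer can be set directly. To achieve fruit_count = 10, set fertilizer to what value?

fertilizer = -2

Substituting into the root_mass equation gives root_mass = 3*fertilizer + 13.
Substituting into the fruit_count equation gives fruit_count = fertilizer + 12.
Solve fertilizer + 12 = 10: fertilizer = (10 - 12) / 1 = -2.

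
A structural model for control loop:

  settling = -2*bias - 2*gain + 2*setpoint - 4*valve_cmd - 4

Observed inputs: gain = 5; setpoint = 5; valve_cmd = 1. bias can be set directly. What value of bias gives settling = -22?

Substituting into the settling equation gives settling = -2*bias - 8.
Solve -2*bias - 8 = -22: bias = (-22 + 8) / -2 = 7.

bias = 7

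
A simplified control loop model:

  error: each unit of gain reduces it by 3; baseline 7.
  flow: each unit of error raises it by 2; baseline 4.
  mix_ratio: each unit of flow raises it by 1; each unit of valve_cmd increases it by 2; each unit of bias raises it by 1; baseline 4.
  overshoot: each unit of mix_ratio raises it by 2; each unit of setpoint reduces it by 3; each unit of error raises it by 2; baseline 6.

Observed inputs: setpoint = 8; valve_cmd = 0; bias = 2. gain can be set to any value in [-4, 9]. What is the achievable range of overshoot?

-118 to 116

Substituting into the flow equation gives flow = -6*gain + 18.
So mix_ratio = -6*gain + 24.
So overshoot = -18*gain + 44.
Linear in gain, so extremes are at the endpoints: gain = -4 gives overshoot = 116; gain = 9 gives overshoot = -118.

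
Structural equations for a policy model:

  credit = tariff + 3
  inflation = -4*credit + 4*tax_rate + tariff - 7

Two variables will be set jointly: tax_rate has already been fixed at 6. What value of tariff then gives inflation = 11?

tariff = -2

With tax_rate held at 6:
Substituting into the inflation equation gives inflation = -3*tariff + 5.
Solve -3*tariff + 5 = 11: tariff = (11 - 5) / -3 = -2.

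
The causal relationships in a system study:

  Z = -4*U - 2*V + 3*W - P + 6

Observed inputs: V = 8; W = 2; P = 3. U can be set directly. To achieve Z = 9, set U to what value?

U = -4

Substituting into the Z equation gives Z = -4*U - 7.
Solve -4*U - 7 = 9: U = (9 + 7) / -4 = -4.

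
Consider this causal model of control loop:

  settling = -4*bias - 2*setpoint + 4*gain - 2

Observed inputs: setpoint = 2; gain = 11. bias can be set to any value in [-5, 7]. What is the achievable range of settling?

10 to 58

Substituting into the settling equation gives settling = -4*bias + 38.
Linear in bias, so extremes are at the endpoints: bias = -5 gives settling = 58; bias = 7 gives settling = 10.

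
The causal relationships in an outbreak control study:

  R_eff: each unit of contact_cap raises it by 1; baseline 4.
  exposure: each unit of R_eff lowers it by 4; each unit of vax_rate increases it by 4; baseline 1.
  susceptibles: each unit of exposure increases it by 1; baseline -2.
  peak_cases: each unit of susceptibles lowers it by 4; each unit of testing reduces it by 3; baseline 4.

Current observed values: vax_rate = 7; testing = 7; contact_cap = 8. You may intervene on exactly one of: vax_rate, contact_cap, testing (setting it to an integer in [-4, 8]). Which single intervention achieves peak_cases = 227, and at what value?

set vax_rate = -3

Intervening on vax_rate: with other inputs at their observed values, peak_cases = -16*vax_rate + 179. Solving for 227 gives vax_rate = -3, within [-4, 8].
Intervening on contact_cap: peak_cases = 16*contact_cap - 61. Reaching 227 requires contact_cap = 18, outside [-4, 8].
Intervening on testing: peak_cases = -3*testing + 88. Reaching 227 requires testing = -139/3, not an integer.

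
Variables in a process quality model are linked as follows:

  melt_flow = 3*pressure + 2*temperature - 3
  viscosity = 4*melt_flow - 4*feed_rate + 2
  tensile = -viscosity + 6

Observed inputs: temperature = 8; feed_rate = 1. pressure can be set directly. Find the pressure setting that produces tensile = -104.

Substituting into the melt_flow equation gives melt_flow = 3*pressure + 13.
This gives viscosity = 12*pressure + 50.
Substituting into the tensile equation gives tensile = -12*pressure - 44.
Solve -12*pressure - 44 = -104: pressure = (-104 + 44) / -12 = 5.

pressure = 5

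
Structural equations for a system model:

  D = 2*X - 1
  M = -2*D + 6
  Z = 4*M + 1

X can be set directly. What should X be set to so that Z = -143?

Substituting into the M equation gives M = -4*X + 8.
Substituting into the Z equation gives Z = -16*X + 33.
Solve -16*X + 33 = -143: X = (-143 - 33) / -16 = 11.

X = 11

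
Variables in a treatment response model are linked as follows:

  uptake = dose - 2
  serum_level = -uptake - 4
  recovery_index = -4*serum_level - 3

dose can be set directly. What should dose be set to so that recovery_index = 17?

Substituting into the serum_level equation gives serum_level = -dose - 2.
So recovery_index = 4*dose + 5.
Solve 4*dose + 5 = 17: dose = (17 - 5) / 4 = 3.

dose = 3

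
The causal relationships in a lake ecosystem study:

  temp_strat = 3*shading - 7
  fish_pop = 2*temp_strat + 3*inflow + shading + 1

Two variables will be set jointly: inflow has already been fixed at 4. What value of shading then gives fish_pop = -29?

With inflow held at 4:
Substituting into the fish_pop equation gives fish_pop = 7*shading - 1.
Solve 7*shading - 1 = -29: shading = (-29 + 1) / 7 = -4.

shading = -4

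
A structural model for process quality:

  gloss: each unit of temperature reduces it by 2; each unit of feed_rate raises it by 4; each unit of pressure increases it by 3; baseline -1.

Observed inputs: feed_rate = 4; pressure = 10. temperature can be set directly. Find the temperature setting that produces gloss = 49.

Substituting into the gloss equation gives gloss = -2*temperature + 45.
Solve -2*temperature + 45 = 49: temperature = (49 - 45) / -2 = -2.

temperature = -2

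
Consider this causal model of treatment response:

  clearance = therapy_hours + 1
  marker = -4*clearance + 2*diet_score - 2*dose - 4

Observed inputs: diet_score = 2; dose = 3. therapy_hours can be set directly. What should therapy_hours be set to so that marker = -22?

Substituting into the marker equation gives marker = -4*therapy_hours - 10.
Solve -4*therapy_hours - 10 = -22: therapy_hours = (-22 + 10) / -4 = 3.

therapy_hours = 3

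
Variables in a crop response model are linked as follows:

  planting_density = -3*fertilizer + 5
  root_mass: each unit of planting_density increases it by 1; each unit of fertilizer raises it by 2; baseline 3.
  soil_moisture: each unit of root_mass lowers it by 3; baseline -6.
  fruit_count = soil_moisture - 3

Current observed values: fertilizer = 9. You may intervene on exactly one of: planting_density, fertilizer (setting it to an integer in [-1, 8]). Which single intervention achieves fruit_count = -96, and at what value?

Intervening on planting_density: with other inputs at their observed values, fruit_count = -3*planting_density - 72. Solving for -96 gives planting_density = 8, within [-1, 8].
Intervening on fertilizer: fruit_count = 3*fertilizer - 33. Reaching -96 requires fertilizer = -21, outside [-1, 8].

set planting_density = 8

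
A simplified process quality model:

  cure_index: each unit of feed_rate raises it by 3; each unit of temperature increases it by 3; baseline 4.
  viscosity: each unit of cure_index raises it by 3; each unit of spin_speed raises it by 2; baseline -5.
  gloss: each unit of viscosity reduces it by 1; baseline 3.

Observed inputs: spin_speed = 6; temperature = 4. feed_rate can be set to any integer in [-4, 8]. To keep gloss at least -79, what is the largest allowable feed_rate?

feed_rate = 3

Substituting into the cure_index equation gives cure_index = 3*feed_rate + 16.
viscosity becomes 9*feed_rate + 55.
This gives gloss = -9*feed_rate - 52.
Require -9*feed_rate - 52 ≥ -79, so feed_rate ≤ 3.
The largest integer in [-4, 8] satisfying this is 3.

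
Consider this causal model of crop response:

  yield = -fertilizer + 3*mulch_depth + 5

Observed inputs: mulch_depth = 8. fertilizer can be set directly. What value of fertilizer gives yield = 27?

Substituting into the yield equation gives yield = -fertilizer + 29.
Solve -fertilizer + 29 = 27: fertilizer = (27 - 29) / -1 = 2.

fertilizer = 2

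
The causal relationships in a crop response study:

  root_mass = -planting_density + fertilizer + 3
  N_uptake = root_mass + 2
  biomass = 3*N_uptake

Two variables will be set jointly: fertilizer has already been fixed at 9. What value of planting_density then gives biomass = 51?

With fertilizer held at 9:
Substituting into the root_mass equation gives root_mass = -planting_density + 12.
Substituting into the N_uptake equation gives N_uptake = -planting_density + 14.
So biomass = -3*planting_density + 42.
Solve -3*planting_density + 42 = 51: planting_density = (51 - 42) / -3 = -3.

planting_density = -3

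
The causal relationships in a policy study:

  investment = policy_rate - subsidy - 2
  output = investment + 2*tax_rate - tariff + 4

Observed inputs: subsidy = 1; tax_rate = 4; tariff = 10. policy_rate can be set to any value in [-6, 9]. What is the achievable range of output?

Substituting into the investment equation gives investment = policy_rate - 3.
Substituting into the output equation gives output = policy_rate - 1.
Linear in policy_rate, so extremes are at the endpoints: policy_rate = -6 gives output = -7; policy_rate = 9 gives output = 8.

-7 to 8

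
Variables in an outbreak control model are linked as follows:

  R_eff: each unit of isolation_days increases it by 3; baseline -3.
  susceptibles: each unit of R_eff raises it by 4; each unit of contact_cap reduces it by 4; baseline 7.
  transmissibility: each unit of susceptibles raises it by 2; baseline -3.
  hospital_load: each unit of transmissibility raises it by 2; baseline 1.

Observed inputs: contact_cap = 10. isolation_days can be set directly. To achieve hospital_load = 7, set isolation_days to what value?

isolation_days = 4

Substituting into the susceptibles equation gives susceptibles = 12*isolation_days - 45.
Substituting into the transmissibility equation gives transmissibility = 24*isolation_days - 93.
Substituting into the hospital_load equation gives hospital_load = 48*isolation_days - 185.
Solve 48*isolation_days - 185 = 7: isolation_days = (7 + 185) / 48 = 4.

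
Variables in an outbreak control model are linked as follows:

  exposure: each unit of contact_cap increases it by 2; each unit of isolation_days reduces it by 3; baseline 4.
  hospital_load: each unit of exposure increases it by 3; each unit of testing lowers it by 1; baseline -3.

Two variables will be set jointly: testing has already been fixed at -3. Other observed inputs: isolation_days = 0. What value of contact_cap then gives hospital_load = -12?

With testing held at -3:
Substituting into the exposure equation gives exposure = 2*contact_cap + 4.
So hospital_load = 6*contact_cap + 12.
Solve 6*contact_cap + 12 = -12: contact_cap = (-12 - 12) / 6 = -4.

contact_cap = -4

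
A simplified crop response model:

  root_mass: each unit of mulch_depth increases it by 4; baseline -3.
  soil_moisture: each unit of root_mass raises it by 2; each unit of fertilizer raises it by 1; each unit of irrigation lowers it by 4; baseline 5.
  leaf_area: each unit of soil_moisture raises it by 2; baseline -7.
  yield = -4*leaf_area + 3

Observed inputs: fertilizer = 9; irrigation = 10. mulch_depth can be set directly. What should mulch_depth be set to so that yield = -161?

mulch_depth = 7

Substituting into the soil_moisture equation gives soil_moisture = 8*mulch_depth - 32.
leaf_area becomes 16*mulch_depth - 71.
Substituting into the yield equation gives yield = -64*mulch_depth + 287.
Solve -64*mulch_depth + 287 = -161: mulch_depth = (-161 - 287) / -64 = 7.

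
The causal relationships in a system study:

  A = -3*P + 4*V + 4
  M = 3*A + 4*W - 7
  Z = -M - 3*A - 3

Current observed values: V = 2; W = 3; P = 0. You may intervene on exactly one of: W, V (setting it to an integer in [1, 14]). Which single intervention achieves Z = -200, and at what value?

Intervening on W: Z = -4*W - 68. Reaching -200 requires W = 33, outside [1, 14].
Intervening on V: with other inputs at their observed values, Z = -24*V - 32. Solving for -200 gives V = 7, within [1, 14].

set V = 7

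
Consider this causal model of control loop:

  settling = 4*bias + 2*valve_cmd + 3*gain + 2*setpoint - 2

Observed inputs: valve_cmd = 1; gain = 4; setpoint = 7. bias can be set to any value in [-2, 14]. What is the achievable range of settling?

18 to 82

Substituting into the settling equation gives settling = 4*bias + 26.
Linear in bias, so extremes are at the endpoints: bias = -2 gives settling = 18; bias = 14 gives settling = 82.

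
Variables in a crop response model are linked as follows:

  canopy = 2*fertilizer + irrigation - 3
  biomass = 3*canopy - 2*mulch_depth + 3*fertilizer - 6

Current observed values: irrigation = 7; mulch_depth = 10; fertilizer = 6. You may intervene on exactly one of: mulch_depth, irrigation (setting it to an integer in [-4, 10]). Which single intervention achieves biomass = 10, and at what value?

set irrigation = -3

Intervening on mulch_depth: biomass = -2*mulch_depth + 60. Reaching 10 requires mulch_depth = 25, outside [-4, 10].
Intervening on irrigation: with other inputs at their observed values, biomass = 3*irrigation + 19. Solving for 10 gives irrigation = -3, within [-4, 10].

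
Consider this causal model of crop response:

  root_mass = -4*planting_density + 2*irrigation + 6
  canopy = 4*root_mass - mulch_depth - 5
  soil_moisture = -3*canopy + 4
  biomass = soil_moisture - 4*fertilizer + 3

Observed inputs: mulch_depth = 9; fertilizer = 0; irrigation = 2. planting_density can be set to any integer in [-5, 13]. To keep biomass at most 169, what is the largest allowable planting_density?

planting_density = 5

Substituting into the root_mass equation gives root_mass = -4*planting_density + 10.
So canopy = -16*planting_density + 26.
Substituting into the soil_moisture equation gives soil_moisture = 48*planting_density - 74.
Substituting into the biomass equation gives biomass = 48*planting_density - 71.
Require 48*planting_density - 71 ≤ 169, so planting_density ≤ 5.
The largest integer in [-5, 13] satisfying this is 5.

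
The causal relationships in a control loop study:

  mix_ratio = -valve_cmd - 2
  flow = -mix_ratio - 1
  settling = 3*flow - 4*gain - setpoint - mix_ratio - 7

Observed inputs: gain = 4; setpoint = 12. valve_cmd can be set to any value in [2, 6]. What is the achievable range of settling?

Substituting into the flow equation gives flow = valve_cmd + 1.
Substituting into the settling equation gives settling = 4*valve_cmd - 30.
Linear in valve_cmd, so extremes are at the endpoints: valve_cmd = 2 gives settling = -22; valve_cmd = 6 gives settling = -6.

-22 to -6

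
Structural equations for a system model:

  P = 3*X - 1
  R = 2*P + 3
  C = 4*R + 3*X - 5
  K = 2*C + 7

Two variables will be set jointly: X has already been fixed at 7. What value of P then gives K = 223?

With X held at 7:
Intervening on P fixes its value directly, overriding its dependence on X.
Substituting into the C equation gives C = 8*P + 28.
So K = 16*P + 63.
Solve 16*P + 63 = 223: P = (223 - 63) / 16 = 10.

P = 10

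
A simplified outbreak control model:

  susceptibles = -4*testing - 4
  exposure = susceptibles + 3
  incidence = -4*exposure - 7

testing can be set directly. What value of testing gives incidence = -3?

Substituting into the exposure equation gives exposure = -4*testing - 1.
Substituting into the incidence equation gives incidence = 16*testing - 3.
Solve 16*testing - 3 = -3: testing = (-3 + 3) / 16 = 0.

testing = 0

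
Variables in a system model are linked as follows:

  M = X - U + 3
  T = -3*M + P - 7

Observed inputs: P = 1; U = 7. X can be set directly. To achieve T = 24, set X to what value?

X = -6

Substituting into the M equation gives M = X - 4.
T becomes -3*X + 6.
Solve -3*X + 6 = 24: X = (24 - 6) / -3 = -6.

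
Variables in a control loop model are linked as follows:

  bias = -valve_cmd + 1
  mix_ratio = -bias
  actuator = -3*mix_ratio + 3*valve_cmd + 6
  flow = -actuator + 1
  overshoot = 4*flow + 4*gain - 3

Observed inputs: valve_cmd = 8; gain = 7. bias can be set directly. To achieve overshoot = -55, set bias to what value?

Intervening on bias fixes its value directly, overriding its dependence on valve_cmd.
Substituting into the actuator equation gives actuator = 3*bias + 30.
Substituting into the flow equation gives flow = -3*bias - 29.
This gives overshoot = -12*bias - 91.
Solve -12*bias - 91 = -55: bias = (-55 + 91) / -12 = -3.

bias = -3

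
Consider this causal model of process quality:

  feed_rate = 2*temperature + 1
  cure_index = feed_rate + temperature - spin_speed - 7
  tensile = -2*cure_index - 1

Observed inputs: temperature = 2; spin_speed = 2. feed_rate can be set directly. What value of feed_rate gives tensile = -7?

Intervening on feed_rate fixes its value directly, overriding its dependence on temperature.
Substituting into the cure_index equation gives cure_index = feed_rate - 7.
Substituting into the tensile equation gives tensile = -2*feed_rate + 13.
Solve -2*feed_rate + 13 = -7: feed_rate = (-7 - 13) / -2 = 10.

feed_rate = 10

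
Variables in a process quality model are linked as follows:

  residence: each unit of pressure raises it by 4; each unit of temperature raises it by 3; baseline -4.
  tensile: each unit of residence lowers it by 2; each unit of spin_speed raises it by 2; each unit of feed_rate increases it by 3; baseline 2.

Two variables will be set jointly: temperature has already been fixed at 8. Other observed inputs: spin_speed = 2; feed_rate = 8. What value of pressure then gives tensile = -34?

pressure = 3

With temperature held at 8:
Substituting into the residence equation gives residence = 4*pressure + 20.
Substituting into the tensile equation gives tensile = -8*pressure - 10.
Solve -8*pressure - 10 = -34: pressure = (-34 + 10) / -8 = 3.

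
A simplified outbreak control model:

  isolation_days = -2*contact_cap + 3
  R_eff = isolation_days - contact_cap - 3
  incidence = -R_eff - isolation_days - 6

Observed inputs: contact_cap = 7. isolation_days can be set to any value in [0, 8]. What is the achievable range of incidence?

Intervening on isolation_days fixes its value directly, overriding its dependence on contact_cap.
Substituting into the R_eff equation gives R_eff = isolation_days - 10.
incidence becomes -2*isolation_days + 4.
Linear in isolation_days, so extremes are at the endpoints: isolation_days = 0 gives incidence = 4; isolation_days = 8 gives incidence = -12.

-12 to 4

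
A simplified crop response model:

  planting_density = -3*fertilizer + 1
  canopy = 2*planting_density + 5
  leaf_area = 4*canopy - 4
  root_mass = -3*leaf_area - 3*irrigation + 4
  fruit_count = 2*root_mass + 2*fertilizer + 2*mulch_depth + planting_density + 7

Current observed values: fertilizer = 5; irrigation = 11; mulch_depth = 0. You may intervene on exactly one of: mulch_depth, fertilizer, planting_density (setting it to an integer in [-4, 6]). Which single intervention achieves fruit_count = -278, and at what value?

Intervening on mulch_depth: fruit_count = 2*mulch_depth + 521. Reaching -278 requires mulch_depth = -799/2, not an integer.
Intervening on fertilizer: fruit_count = 143*fertilizer - 194. Reaching -278 requires fertilizer = -84/143, not an integer.
Intervening on planting_density: with other inputs at their observed values, fruit_count = -47*planting_density - 137. Solving for -278 gives planting_density = 3, within [-4, 6].

set planting_density = 3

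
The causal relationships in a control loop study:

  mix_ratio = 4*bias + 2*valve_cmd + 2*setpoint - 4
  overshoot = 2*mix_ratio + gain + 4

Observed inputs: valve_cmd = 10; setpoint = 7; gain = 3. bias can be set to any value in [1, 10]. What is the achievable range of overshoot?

75 to 147

Substituting into the mix_ratio equation gives mix_ratio = 4*bias + 30.
So overshoot = 8*bias + 67.
Linear in bias, so extremes are at the endpoints: bias = 1 gives overshoot = 75; bias = 10 gives overshoot = 147.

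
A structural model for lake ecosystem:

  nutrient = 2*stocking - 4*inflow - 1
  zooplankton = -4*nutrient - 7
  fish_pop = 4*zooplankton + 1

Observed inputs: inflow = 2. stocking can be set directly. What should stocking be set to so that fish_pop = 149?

Substituting into the nutrient equation gives nutrient = 2*stocking - 9.
Substituting into the zooplankton equation gives zooplankton = -8*stocking + 29.
Substituting into the fish_pop equation gives fish_pop = -32*stocking + 117.
Solve -32*stocking + 117 = 149: stocking = (149 - 117) / -32 = -1.

stocking = -1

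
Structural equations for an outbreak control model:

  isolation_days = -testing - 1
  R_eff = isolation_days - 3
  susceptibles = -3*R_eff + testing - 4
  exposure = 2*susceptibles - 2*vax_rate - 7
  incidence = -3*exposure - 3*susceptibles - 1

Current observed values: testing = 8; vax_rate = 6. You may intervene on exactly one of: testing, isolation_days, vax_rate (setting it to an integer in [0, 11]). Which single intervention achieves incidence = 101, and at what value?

Intervening on testing: incidence = -36*testing - 16. Reaching 101 requires testing = -13/4, not an integer.
Intervening on isolation_days: with other inputs at their observed values, incidence = 27*isolation_days - 61. Solving for 101 gives isolation_days = 6, within [0, 11].
Intervening on vax_rate: incidence = 6*vax_rate - 340. Reaching 101 requires vax_rate = 147/2, not an integer.

set isolation_days = 6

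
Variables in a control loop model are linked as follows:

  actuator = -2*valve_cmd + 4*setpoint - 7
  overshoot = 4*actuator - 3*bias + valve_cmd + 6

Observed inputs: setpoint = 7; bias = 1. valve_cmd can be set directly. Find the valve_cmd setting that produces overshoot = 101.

Substituting into the actuator equation gives actuator = -2*valve_cmd + 21.
Substituting into the overshoot equation gives overshoot = -7*valve_cmd + 87.
Solve -7*valve_cmd + 87 = 101: valve_cmd = (101 - 87) / -7 = -2.

valve_cmd = -2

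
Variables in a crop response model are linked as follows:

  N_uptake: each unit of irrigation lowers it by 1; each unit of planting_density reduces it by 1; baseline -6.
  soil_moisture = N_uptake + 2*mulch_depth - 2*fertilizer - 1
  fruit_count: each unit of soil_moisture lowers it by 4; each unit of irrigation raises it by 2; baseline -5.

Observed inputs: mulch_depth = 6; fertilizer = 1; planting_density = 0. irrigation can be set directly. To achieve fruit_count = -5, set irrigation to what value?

Substituting into the N_uptake equation gives N_uptake = -irrigation - 6.
Substituting into the soil_moisture equation gives soil_moisture = -irrigation + 3.
Substituting into the fruit_count equation gives fruit_count = 6*irrigation - 17.
Solve 6*irrigation - 17 = -5: irrigation = (-5 + 17) / 6 = 2.

irrigation = 2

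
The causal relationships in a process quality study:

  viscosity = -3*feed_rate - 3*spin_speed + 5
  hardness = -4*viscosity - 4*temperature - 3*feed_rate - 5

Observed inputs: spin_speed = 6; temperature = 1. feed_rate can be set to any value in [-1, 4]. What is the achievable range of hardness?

Substituting into the viscosity equation gives viscosity = -3*feed_rate - 13.
hardness becomes 9*feed_rate + 43.
Linear in feed_rate, so extremes are at the endpoints: feed_rate = -1 gives hardness = 34; feed_rate = 4 gives hardness = 79.

34 to 79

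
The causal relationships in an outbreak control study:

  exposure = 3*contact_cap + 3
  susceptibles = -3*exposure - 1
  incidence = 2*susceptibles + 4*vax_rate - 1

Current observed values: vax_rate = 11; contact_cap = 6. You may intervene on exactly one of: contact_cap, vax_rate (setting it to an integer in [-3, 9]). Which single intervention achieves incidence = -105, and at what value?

set vax_rate = 6

Intervening on contact_cap: incidence = -18*contact_cap + 23. Reaching -105 requires contact_cap = 64/9, not an integer.
Intervening on vax_rate: with other inputs at their observed values, incidence = 4*vax_rate - 129. Solving for -105 gives vax_rate = 6, within [-3, 9].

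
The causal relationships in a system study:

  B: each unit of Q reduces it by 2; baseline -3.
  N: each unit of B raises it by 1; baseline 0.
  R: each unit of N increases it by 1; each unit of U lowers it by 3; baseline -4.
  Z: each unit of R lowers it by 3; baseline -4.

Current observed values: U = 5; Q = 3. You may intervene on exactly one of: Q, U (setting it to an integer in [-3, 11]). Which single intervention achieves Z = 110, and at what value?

set Q = 8

Intervening on Q: with other inputs at their observed values, Z = 6*Q + 62. Solving for 110 gives Q = 8, within [-3, 11].
Intervening on U: Z = 9*U + 35. Reaching 110 requires U = 25/3, not an integer.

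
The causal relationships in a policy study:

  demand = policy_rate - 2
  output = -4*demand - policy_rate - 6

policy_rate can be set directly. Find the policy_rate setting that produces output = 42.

policy_rate = -8

Substituting into the output equation gives output = -5*policy_rate + 2.
Solve -5*policy_rate + 2 = 42: policy_rate = (42 - 2) / -5 = -8.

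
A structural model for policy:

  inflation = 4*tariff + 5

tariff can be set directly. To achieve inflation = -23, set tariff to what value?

tariff = -7

Solve 4*tariff + 5 = -23: tariff = (-23 - 5) / 4 = -7.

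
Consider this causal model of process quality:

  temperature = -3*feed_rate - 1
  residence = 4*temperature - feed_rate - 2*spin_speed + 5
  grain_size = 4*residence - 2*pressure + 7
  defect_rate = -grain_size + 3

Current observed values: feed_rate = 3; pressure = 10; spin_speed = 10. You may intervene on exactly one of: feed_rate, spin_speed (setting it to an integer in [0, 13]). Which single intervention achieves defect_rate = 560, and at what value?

set feed_rate = 9

Intervening on feed_rate: with other inputs at their observed values, defect_rate = 52*feed_rate + 92. Solving for 560 gives feed_rate = 9, within [0, 13].
Intervening on spin_speed: defect_rate = 8*spin_speed + 168. Reaching 560 requires spin_speed = 49, outside [0, 13].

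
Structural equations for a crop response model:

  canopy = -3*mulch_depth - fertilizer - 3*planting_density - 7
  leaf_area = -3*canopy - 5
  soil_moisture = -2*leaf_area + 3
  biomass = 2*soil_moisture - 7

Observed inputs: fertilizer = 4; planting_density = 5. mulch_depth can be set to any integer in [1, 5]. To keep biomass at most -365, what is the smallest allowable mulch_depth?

Substituting into the canopy equation gives canopy = -3*mulch_depth - 26.
leaf_area becomes 9*mulch_depth + 73.
This gives soil_moisture = -18*mulch_depth - 143.
Substituting into the biomass equation gives biomass = -36*mulch_depth - 293.
Require -36*mulch_depth - 293 ≤ -365, so mulch_depth ≥ 2.
The smallest integer in [1, 5] satisfying this is 2.

mulch_depth = 2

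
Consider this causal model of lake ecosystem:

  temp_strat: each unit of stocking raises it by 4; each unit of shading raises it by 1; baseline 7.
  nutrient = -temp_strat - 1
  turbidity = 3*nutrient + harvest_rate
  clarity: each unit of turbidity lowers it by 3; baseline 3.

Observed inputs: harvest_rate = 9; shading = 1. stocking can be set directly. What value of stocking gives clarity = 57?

stocking = 0

Substituting into the temp_strat equation gives temp_strat = 4*stocking + 8.
Substituting into the nutrient equation gives nutrient = -4*stocking - 9.
turbidity becomes -12*stocking - 18.
This gives clarity = 36*stocking + 57.
Solve 36*stocking + 57 = 57: stocking = (57 - 57) / 36 = 0.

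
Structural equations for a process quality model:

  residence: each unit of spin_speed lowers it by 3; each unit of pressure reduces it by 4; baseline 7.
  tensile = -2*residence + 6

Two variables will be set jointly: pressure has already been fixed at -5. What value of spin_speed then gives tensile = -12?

spin_speed = 6

With pressure held at -5:
Substituting into the residence equation gives residence = -3*spin_speed + 27.
So tensile = 6*spin_speed - 48.
Solve 6*spin_speed - 48 = -12: spin_speed = (-12 + 48) / 6 = 6.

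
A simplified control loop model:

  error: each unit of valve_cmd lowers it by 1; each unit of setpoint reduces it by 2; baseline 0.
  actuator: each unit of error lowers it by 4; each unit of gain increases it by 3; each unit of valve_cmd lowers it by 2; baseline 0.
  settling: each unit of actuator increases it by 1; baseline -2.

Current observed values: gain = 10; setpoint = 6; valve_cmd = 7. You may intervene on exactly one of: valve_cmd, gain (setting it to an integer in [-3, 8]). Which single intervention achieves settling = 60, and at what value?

Intervening on valve_cmd: settling = 2*valve_cmd + 76. Reaching 60 requires valve_cmd = -8, outside [-3, 8].
Intervening on gain: with other inputs at their observed values, settling = 3*gain + 60. Solving for 60 gives gain = 0, within [-3, 8].

set gain = 0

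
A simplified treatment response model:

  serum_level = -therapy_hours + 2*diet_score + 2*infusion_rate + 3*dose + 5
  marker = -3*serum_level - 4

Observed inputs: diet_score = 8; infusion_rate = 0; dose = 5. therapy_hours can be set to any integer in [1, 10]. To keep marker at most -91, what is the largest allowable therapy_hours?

therapy_hours = 7

Substituting into the serum_level equation gives serum_level = -therapy_hours + 36.
Substituting into the marker equation gives marker = 3*therapy_hours - 112.
Require 3*therapy_hours - 112 ≤ -91, so therapy_hours ≤ 7.
The largest integer in [1, 10] satisfying this is 7.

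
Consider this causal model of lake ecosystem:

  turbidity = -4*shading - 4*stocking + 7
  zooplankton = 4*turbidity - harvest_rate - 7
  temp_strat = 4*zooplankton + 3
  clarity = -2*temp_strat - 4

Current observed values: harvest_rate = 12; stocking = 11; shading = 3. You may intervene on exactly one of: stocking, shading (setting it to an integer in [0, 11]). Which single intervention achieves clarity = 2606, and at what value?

set shading = 10

Intervening on stocking: clarity = 128*stocking + 302. Reaching 2606 requires stocking = 18, outside [0, 11].
Intervening on shading: with other inputs at their observed values, clarity = 128*shading + 1326. Solving for 2606 gives shading = 10, within [0, 11].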